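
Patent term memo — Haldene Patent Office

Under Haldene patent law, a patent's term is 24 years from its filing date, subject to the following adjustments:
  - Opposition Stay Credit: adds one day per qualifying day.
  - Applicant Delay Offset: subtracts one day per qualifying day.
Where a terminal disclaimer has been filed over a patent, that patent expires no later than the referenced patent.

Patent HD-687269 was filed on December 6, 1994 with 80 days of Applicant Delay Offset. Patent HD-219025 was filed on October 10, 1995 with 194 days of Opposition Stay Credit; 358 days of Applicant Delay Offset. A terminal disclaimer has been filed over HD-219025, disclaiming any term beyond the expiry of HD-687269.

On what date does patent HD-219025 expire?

Natural term of HD-219025:
  Base: filing + 24 years → 10 October 2019.
  Opposition Stay Credit: +194 days → 21 April 2020.
  Applicant Delay Offset: −358 days → 29 April 2019.
Expiry of referenced patent HD-687269:
  Base: filing + 24 years → 6 December 2018.
  Applicant Delay Offset: −80 days → 17 September 2018.
Terminal disclaimer: HD-219025 expires on the earlier of 29 April 2019 and 17 September 2018.

September 17, 2018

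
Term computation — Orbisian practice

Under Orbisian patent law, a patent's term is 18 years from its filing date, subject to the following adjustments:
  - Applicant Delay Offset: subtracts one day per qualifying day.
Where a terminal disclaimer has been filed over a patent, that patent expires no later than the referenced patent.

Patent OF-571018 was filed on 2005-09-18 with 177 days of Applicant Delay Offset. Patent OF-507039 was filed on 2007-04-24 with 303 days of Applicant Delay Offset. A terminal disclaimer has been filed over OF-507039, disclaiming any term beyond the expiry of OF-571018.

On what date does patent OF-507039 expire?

March 25, 2023

Natural term of OF-507039:
  Base: filing + 18 years → 24 April 2025.
  Applicant Delay Offset: −303 days → 25 June 2024.
Expiry of referenced patent OF-571018:
  Base: filing + 18 years → 18 September 2023.
  Applicant Delay Offset: −177 days → 25 March 2023.
Terminal disclaimer: OF-507039 expires on the earlier of 25 June 2024 and 25 March 2023.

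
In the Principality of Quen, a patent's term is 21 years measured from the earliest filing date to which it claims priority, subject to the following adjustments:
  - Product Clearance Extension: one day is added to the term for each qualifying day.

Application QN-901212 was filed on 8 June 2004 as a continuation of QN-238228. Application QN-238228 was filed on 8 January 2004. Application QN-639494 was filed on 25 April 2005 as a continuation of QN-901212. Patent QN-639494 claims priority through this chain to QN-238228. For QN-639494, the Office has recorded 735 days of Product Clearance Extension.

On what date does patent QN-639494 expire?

2027-01-13

Earliest priority filing: 8 January 2004.
Base term: 8 January 2004 + 21 years → 8 January 2025.
Product Clearance Extension: +735 days → 13 January 2027.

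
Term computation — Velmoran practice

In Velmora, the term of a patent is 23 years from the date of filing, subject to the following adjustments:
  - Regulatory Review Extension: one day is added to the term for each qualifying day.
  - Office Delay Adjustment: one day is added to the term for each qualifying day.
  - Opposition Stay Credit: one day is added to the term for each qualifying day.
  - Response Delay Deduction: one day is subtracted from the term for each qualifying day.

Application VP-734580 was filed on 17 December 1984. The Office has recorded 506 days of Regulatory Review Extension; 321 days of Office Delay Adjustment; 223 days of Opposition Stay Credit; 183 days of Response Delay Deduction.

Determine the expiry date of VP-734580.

Base term: filing date + 23 years → 17 December 2007.
Regulatory Review Extension: +506 days → 6 May 2009.
Office Delay Adjustment: +321 days → 23 March 2010.
Opposition Stay Credit: +223 days → 1 November 2010.
Response Delay Deduction: −183 days → 2 May 2010.

2010-05-02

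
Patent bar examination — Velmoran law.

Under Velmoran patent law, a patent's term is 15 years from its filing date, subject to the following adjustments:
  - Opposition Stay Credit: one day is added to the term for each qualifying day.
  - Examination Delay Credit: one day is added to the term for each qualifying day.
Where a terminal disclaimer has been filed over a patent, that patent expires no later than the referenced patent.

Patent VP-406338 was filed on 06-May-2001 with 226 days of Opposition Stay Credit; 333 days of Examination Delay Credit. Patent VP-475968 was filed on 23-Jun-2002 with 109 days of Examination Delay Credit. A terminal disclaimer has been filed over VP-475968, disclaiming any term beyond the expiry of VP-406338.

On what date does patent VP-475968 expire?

October 10, 2017

Natural term of VP-475968:
  Base: filing + 15 years → 23 June 2017.
  Examination Delay Credit: +109 days → 10 October 2017.
Expiry of referenced patent VP-406338:
  Base: filing + 15 years → 6 May 2016.
  Opposition Stay Credit: +226 days → 18 December 2016.
  Examination Delay Credit: +333 days → 16 November 2017.
Terminal disclaimer: VP-475968 expires on the earlier of 10 October 2017 and 16 November 2017.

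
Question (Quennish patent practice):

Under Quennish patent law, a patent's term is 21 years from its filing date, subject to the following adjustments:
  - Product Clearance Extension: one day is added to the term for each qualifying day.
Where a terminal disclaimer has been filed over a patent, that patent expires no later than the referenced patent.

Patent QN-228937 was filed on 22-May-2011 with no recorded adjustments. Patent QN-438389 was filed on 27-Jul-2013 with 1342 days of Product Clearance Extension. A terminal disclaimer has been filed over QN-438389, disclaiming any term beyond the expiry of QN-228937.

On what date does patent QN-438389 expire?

Natural term of QN-438389:
  Base: filing + 21 years → 27 July 2034.
  Product Clearance Extension: +1342 days → 30 March 2038.
Expiry of referenced patent QN-228937:
  Base: filing + 21 years → 22 May 2032.
Terminal disclaimer: QN-438389 expires on the earlier of 30 March 2038 and 22 May 2032.

May 22, 2032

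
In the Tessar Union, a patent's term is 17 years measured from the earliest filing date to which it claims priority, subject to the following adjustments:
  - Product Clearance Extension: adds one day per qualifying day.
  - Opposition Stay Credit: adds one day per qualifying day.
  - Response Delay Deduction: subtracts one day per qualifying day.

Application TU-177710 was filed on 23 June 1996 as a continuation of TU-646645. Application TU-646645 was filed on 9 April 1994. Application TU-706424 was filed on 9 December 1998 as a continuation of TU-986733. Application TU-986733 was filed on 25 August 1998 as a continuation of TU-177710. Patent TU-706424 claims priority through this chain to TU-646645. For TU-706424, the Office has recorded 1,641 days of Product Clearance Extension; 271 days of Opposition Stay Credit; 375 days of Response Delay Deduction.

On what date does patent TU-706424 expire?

June 24, 2015

Earliest priority filing: 9 April 1994.
Base term: 9 April 1994 + 17 years → 9 April 2011.
Product Clearance Extension: +1641 days → 6 October 2015.
Opposition Stay Credit: +271 days → 3 July 2016.
Response Delay Deduction: −375 days → 24 June 2015.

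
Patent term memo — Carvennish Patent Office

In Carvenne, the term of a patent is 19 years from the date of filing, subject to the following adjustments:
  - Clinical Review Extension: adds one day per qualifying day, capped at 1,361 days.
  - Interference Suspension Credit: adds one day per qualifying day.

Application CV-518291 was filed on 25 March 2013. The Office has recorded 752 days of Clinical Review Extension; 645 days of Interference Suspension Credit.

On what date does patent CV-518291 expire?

Base term: filing date + 19 years → 25 March 2032.
Clinical Review Extension: 752 days (within the 1361-day cap) → +752 days → 16 April 2034.
Interference Suspension Credit: +645 days → 21 January 2036.

January 21, 2036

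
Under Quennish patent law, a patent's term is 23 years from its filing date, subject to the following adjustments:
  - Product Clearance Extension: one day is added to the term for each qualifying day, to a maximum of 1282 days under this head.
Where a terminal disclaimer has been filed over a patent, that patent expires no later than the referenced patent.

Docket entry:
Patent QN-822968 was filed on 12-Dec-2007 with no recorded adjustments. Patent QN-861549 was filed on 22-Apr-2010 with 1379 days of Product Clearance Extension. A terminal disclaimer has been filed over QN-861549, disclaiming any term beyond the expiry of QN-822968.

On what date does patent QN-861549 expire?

Natural term of QN-861549:
  Base: filing + 23 years → 22 April 2033.
  Product Clearance Extension: 1379 days claimed exceeds the 1282-day cap, so +1282 days → 25 October 2036.
Expiry of referenced patent QN-822968:
  Base: filing + 23 years → 12 December 2030.
Terminal disclaimer: QN-861549 expires on the earlier of 25 October 2036 and 12 December 2030.

December 12, 2030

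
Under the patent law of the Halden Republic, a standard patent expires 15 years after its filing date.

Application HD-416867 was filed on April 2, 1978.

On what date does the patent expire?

1993-04-02

Filing date + 15 years → 2 April 1993.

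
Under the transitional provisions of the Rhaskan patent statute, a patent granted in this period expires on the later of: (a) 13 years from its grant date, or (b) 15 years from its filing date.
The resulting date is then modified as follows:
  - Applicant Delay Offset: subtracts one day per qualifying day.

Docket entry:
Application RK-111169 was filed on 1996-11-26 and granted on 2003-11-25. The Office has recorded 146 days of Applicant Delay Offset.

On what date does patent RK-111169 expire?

(a) grant + 13 years → 25 November 2016.
(b) filing + 15 years → 26 November 2011.
Later of the two: 25 November 2016.
Applicant Delay Offset: −146 days → 2 July 2016.

2016-07-02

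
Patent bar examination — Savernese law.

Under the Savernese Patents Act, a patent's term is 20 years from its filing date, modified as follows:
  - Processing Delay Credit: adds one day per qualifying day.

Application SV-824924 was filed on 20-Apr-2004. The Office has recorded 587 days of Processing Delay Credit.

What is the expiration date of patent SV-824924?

2025-11-28

Base term: filing date + 20 years → 20 April 2024.
Processing Delay Credit: +587 days → 28 November 2025.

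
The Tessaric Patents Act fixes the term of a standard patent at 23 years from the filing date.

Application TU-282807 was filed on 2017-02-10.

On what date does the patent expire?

Filing date + 23 years → 10 February 2040.

February 10, 2040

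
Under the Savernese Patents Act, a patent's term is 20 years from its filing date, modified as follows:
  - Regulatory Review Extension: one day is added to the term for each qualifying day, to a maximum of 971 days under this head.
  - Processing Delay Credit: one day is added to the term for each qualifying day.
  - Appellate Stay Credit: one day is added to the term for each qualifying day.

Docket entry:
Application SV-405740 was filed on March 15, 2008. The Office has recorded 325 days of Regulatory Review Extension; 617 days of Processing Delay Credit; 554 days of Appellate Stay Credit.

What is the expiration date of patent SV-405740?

Base term: filing date + 20 years → 15 March 2028.
Regulatory Review Extension: 325 days (within the 971-day cap) → +325 days → 3 February 2029.
Processing Delay Credit: +617 days → 13 October 2030.
Appellate Stay Credit: +554 days → 19 April 2032.

April 19, 2032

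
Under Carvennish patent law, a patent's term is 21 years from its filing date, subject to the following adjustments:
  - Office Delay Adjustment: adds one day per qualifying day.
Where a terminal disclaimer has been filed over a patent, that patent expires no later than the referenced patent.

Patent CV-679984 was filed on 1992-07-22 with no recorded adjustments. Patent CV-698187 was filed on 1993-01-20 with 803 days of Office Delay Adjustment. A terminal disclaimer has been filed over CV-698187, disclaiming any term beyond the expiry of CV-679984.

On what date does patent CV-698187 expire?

July 22, 2013

Natural term of CV-698187:
  Base: filing + 21 years → 20 January 2014.
  Office Delay Adjustment: +803 days → 2 April 2016.
Expiry of referenced patent CV-679984:
  Base: filing + 21 years → 22 July 2013.
Terminal disclaimer: CV-698187 expires on the earlier of 2 April 2016 and 22 July 2013.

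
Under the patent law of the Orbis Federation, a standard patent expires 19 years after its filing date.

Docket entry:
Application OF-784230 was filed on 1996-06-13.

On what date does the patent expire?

Filing date + 19 years → 13 June 2015.

June 13, 2015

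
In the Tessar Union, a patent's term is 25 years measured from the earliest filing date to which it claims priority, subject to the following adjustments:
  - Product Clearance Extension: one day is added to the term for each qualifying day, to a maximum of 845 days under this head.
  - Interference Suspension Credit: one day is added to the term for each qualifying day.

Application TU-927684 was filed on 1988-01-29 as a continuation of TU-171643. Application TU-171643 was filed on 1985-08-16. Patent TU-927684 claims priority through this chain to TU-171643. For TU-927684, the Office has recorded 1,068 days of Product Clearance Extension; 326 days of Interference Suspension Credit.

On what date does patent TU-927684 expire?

Earliest priority filing: 16 August 1985.
Base term: 16 August 1985 + 25 years → 16 August 2010.
Product Clearance Extension: 1068 days claimed exceeds the 845-day cap, so +845 days → 8 December 2012.
Interference Suspension Credit: +326 days → 30 October 2013.

October 30, 2013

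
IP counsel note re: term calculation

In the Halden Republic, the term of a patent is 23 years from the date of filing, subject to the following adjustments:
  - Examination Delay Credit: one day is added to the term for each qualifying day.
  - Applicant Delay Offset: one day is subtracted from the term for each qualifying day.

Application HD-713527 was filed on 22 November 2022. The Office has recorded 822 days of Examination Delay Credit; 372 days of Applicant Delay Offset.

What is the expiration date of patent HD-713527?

2047-02-15

Base term: filing date + 23 years → 22 November 2045.
Examination Delay Credit: +822 days → 22 February 2048.
Applicant Delay Offset: −372 days → 15 February 2047.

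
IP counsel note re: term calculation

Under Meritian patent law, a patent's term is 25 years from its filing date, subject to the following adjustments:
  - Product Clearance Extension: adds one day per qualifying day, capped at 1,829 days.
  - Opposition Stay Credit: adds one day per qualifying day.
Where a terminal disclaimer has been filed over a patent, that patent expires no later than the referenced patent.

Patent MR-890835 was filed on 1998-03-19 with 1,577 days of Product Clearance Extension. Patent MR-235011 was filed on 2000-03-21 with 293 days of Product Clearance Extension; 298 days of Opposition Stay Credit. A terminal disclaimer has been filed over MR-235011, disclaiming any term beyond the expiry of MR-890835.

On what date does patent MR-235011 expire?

Natural term of MR-235011:
  Base: filing + 25 years → 21 March 2025.
  Product Clearance Extension: 293 days (within the 1829-day cap) → +293 days → 8 January 2026.
  Opposition Stay Credit: +298 days → 2 November 2026.
Expiry of referenced patent MR-890835:
  Base: filing + 25 years → 19 March 2023.
  Product Clearance Extension: 1577 days (within the 1829-day cap) → +1577 days → 13 July 2027.
Terminal disclaimer: MR-235011 expires on the earlier of 2 November 2026 and 13 July 2027.

2026-11-02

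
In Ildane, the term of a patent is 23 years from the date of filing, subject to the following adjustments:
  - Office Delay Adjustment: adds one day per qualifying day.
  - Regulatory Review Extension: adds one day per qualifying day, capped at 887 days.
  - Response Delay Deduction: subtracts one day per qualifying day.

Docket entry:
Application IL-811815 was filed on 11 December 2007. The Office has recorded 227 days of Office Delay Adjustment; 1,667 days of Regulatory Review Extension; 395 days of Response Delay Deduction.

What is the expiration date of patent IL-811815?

Base term: filing date + 23 years → 11 December 2030.
Office Delay Adjustment: +227 days → 26 July 2031.
Regulatory Review Extension: 1667 days claimed exceeds the 887-day cap, so +887 days → 29 December 2033.
Response Delay Deduction: −395 days → 29 November 2032.

2032-11-29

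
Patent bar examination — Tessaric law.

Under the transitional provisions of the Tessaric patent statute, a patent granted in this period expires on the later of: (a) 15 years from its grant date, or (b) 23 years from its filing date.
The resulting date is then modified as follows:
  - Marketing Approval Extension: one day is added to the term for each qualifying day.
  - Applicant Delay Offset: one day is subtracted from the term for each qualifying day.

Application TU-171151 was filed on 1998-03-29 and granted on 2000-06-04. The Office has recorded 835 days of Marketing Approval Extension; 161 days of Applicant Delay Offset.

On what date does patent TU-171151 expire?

February 1, 2023

(a) grant + 15 years → 4 June 2015.
(b) filing + 23 years → 29 March 2021.
Later of the two: 29 March 2021.
Marketing Approval Extension: +835 days → 12 July 2023.
Applicant Delay Offset: −161 days → 1 February 2023.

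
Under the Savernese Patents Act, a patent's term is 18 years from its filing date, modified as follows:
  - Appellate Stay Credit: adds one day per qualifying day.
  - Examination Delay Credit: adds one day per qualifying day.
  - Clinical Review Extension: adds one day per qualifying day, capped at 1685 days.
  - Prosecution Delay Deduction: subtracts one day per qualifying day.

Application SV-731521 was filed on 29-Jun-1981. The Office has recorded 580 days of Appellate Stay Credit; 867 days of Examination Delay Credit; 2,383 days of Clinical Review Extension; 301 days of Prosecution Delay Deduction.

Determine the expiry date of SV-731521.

March 30, 2007

Base term: filing date + 18 years → 29 June 1999.
Appellate Stay Credit: +580 days → 29 January 2001.
Examination Delay Credit: +867 days → 15 June 2003.
Clinical Review Extension: 2383 days claimed exceeds the 1685-day cap, so +1685 days → 25 January 2008.
Prosecution Delay Deduction: −301 days → 30 March 2007.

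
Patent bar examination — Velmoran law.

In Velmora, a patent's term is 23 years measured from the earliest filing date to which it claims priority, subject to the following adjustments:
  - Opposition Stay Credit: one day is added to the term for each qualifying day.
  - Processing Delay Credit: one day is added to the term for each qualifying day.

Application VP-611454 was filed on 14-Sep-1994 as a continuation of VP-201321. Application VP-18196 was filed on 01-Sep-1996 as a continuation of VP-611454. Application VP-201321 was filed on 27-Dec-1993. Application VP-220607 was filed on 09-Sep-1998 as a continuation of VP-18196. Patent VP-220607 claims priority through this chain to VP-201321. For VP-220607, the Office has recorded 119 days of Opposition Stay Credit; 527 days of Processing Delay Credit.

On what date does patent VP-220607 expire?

2018-10-04

Earliest priority filing: 27 December 1993.
Base term: 27 December 1993 + 23 years → 27 December 2016.
Opposition Stay Credit: +119 days → 25 April 2017.
Processing Delay Credit: +527 days → 4 October 2018.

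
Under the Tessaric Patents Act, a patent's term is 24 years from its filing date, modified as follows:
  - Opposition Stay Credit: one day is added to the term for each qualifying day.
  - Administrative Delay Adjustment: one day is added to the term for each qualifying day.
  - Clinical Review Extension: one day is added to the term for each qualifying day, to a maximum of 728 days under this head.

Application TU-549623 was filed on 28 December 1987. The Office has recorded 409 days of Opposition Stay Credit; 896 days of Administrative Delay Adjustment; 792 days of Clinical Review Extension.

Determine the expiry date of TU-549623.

Base term: filing date + 24 years → 28 December 2011.
Opposition Stay Credit: +409 days → 9 February 2013.
Administrative Delay Adjustment: +896 days → 25 July 2015.
Clinical Review Extension: 792 days claimed exceeds the 728-day cap, so +728 days → 22 July 2017.

2017-07-22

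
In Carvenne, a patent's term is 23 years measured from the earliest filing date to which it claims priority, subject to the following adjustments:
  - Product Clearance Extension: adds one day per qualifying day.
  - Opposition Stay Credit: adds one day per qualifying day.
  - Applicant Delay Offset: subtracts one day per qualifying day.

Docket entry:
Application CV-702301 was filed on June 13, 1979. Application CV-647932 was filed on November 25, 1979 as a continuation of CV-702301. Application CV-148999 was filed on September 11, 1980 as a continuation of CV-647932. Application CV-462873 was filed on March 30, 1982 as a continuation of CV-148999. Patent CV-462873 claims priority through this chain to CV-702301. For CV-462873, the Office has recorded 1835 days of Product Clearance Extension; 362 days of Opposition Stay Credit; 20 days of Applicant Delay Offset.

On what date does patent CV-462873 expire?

Earliest priority filing: 13 June 1979.
Base term: 13 June 1979 + 23 years → 13 June 2002.
Product Clearance Extension: +1835 days → 22 June 2007.
Opposition Stay Credit: +362 days → 18 June 2008.
Applicant Delay Offset: −20 days → 29 May 2008.

May 29, 2008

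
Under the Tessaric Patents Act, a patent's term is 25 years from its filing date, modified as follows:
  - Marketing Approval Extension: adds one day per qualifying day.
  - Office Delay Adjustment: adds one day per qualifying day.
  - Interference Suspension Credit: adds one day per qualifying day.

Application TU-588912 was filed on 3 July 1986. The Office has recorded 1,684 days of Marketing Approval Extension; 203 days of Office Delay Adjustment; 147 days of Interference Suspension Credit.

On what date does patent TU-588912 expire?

Base term: filing date + 25 years → 3 July 2011.
Marketing Approval Extension: +1684 days → 11 February 2016.
Office Delay Adjustment: +203 days → 1 September 2016.
Interference Suspension Credit: +147 days → 26 January 2017.

2017-01-26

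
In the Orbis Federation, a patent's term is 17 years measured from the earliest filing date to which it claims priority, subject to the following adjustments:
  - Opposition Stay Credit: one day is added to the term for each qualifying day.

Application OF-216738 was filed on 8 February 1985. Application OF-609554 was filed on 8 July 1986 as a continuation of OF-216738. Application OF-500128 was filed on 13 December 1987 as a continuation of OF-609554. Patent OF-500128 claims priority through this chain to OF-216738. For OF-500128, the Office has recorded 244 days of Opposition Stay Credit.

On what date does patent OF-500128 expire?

Earliest priority filing: 8 February 1985.
Base term: 8 February 1985 + 17 years → 8 February 2002.
Opposition Stay Credit: +244 days → 10 October 2002.

October 10, 2002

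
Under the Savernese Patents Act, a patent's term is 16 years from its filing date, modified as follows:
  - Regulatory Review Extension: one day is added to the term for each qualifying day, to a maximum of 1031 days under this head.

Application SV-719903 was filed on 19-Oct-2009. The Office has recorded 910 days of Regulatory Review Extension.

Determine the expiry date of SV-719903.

April 16, 2028

Base term: filing date + 16 years → 19 October 2025.
Regulatory Review Extension: 910 days (within the 1031-day cap) → +910 days → 16 April 2028.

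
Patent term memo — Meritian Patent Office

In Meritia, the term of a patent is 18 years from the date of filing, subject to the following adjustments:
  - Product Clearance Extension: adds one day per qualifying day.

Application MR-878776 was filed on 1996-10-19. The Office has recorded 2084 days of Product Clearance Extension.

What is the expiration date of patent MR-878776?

Base term: filing date + 18 years → 19 October 2014.
Product Clearance Extension: +2084 days → 3 July 2020.

2020-07-03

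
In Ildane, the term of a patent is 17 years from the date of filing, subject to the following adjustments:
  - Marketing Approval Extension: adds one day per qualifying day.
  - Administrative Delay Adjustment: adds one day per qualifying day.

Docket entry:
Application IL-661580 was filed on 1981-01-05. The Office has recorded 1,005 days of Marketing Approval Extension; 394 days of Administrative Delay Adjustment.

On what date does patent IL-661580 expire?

2001-11-04

Base term: filing date + 17 years → 5 January 1998.
Marketing Approval Extension: +1005 days → 6 October 2000.
Administrative Delay Adjustment: +394 days → 4 November 2001.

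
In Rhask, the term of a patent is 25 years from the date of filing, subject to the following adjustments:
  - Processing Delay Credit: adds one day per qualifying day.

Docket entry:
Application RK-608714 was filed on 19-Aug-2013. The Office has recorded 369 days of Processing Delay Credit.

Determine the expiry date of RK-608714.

August 23, 2039

Base term: filing date + 25 years → 19 August 2038.
Processing Delay Credit: +369 days → 23 August 2039.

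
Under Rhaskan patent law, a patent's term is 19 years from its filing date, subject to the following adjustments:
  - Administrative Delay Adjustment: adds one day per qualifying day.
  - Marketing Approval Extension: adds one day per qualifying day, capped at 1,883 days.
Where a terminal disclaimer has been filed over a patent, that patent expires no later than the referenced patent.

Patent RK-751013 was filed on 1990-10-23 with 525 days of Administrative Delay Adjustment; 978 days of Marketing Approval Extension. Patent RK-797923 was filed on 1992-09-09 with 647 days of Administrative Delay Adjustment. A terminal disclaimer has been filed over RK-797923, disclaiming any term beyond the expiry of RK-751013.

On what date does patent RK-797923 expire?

Natural term of RK-797923:
  Base: filing + 19 years → 9 September 2011.
  Administrative Delay Adjustment: +647 days → 17 June 2013.
Expiry of referenced patent RK-751013:
  Base: filing + 19 years → 23 October 2009.
  Administrative Delay Adjustment: +525 days → 1 April 2011.
  Marketing Approval Extension: 978 days (within the 1883-day cap) → +978 days → 4 December 2013.
Terminal disclaimer: RK-797923 expires on the earlier of 17 June 2013 and 4 December 2013.

June 17, 2013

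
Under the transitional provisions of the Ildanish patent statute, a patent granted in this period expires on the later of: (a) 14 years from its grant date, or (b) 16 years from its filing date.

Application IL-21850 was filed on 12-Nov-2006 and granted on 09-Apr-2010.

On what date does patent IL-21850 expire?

(a) grant + 14 years → 9 April 2024.
(b) filing + 16 years → 12 November 2022.
Later of the two: 9 April 2024.

April 9, 2024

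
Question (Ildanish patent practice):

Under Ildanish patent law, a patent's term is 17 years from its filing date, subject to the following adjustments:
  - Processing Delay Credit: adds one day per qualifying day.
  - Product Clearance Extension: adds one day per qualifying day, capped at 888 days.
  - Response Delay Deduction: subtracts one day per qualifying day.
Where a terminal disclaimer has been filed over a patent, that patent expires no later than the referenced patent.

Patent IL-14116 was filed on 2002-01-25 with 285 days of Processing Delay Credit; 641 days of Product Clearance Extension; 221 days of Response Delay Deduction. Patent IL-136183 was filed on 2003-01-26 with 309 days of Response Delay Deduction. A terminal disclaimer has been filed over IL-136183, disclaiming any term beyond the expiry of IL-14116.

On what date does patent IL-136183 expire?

2019-03-23

Natural term of IL-136183:
  Base: filing + 17 years → 26 January 2020.
  Response Delay Deduction: −309 days → 23 March 2019.
Expiry of referenced patent IL-14116:
  Base: filing + 17 years → 25 January 2019.
  Processing Delay Credit: +285 days → 6 November 2019.
  Product Clearance Extension: 641 days (within the 888-day cap) → +641 days → 8 August 2021.
  Response Delay Deduction: −221 days → 30 December 2020.
Terminal disclaimer: IL-136183 expires on the earlier of 23 March 2019 and 30 December 2020.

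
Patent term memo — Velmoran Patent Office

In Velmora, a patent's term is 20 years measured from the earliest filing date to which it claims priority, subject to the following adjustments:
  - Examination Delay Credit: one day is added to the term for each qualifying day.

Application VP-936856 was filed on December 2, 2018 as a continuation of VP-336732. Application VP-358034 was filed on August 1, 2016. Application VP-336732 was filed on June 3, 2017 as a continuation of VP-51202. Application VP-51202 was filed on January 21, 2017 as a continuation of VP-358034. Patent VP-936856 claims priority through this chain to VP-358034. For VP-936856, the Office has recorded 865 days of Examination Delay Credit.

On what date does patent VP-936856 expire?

Earliest priority filing: 1 August 2016.
Base term: 1 August 2016 + 20 years → 1 August 2036.
Examination Delay Credit: +865 days → 14 December 2038.

December 14, 2038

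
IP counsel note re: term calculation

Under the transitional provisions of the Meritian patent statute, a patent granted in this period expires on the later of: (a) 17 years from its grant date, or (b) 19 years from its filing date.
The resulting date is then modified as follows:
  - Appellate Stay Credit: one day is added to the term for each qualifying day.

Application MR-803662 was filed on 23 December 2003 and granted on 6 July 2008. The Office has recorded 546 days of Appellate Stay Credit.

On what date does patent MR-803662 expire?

2027-01-03

(a) grant + 17 years → 6 July 2025.
(b) filing + 19 years → 23 December 2022.
Later of the two: 6 July 2025.
Appellate Stay Credit: +546 days → 3 January 2027.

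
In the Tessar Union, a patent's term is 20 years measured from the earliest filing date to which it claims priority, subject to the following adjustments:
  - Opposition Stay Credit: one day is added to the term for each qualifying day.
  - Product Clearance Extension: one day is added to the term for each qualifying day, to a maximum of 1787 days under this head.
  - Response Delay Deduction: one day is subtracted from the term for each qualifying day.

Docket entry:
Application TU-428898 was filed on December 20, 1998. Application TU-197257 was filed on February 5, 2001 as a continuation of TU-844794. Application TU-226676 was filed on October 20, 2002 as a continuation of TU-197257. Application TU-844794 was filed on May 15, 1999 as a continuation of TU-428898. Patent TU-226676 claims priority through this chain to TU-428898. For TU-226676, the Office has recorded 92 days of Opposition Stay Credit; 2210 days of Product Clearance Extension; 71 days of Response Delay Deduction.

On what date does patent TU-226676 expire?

Earliest priority filing: 20 December 1998.
Base term: 20 December 1998 + 20 years → 20 December 2018.
Opposition Stay Credit: +92 days → 22 March 2019.
Product Clearance Extension: 2210 days claimed exceeds the 1787-day cap, so +1787 days → 11 February 2024.
Response Delay Deduction: −71 days → 2 December 2023.

December 2, 2023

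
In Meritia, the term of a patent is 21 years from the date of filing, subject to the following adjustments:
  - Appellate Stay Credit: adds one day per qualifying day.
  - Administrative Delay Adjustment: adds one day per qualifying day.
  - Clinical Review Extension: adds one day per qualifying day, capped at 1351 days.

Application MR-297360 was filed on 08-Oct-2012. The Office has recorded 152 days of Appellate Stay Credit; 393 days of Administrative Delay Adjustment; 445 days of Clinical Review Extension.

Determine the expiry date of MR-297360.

Base term: filing date + 21 years → 8 October 2033.
Appellate Stay Credit: +152 days → 9 March 2034.
Administrative Delay Adjustment: +393 days → 6 April 2035.
Clinical Review Extension: 445 days (within the 1351-day cap) → +445 days → 24 June 2036.

June 24, 2036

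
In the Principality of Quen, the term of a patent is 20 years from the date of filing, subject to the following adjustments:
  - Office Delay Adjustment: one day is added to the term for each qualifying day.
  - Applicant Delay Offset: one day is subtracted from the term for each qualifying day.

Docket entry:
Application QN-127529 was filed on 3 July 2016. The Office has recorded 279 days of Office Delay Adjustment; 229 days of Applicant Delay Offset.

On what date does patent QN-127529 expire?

Base term: filing date + 20 years → 3 July 2036.
Office Delay Adjustment: +279 days → 8 April 2037.
Applicant Delay Offset: −229 days → 22 August 2036.

August 22, 2036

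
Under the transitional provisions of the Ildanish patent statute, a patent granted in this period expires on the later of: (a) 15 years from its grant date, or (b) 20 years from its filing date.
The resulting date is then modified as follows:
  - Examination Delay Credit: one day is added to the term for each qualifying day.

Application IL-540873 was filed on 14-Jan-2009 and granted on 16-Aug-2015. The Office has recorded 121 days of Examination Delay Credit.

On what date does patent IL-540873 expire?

2030-12-15

(a) grant + 15 years → 16 August 2030.
(b) filing + 20 years → 14 January 2029.
Later of the two: 16 August 2030.
Examination Delay Credit: +121 days → 15 December 2030.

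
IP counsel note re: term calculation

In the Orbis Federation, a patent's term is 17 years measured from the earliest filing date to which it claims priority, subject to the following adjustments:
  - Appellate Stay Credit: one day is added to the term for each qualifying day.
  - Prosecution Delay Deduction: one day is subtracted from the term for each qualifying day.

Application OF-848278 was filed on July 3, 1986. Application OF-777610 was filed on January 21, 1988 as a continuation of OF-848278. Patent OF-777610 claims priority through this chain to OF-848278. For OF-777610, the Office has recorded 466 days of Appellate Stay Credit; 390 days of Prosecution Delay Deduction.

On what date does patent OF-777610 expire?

September 17, 2003

Earliest priority filing: 3 July 1986.
Base term: 3 July 1986 + 17 years → 3 July 2003.
Appellate Stay Credit: +466 days → 11 October 2004.
Prosecution Delay Deduction: −390 days → 17 September 2003.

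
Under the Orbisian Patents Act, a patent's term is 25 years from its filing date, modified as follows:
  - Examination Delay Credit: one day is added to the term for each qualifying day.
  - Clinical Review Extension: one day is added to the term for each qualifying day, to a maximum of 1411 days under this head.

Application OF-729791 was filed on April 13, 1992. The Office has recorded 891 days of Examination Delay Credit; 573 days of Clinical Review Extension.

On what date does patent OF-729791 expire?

April 16, 2021

Base term: filing date + 25 years → 13 April 2017.
Examination Delay Credit: +891 days → 21 September 2019.
Clinical Review Extension: 573 days (within the 1411-day cap) → +573 days → 16 April 2021.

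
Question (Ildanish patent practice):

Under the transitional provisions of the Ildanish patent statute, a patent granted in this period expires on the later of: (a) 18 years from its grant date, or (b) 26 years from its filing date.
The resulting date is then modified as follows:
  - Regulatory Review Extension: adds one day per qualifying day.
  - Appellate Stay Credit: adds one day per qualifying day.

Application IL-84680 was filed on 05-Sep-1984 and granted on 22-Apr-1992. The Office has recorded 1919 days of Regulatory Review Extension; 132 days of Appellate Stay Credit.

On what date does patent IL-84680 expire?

(a) grant + 18 years → 22 April 2010.
(b) filing + 26 years → 5 September 2010.
Later of the two: 5 September 2010.
Regulatory Review Extension: +1919 days → 7 December 2015.
Appellate Stay Credit: +132 days → 17 April 2016.

2016-04-17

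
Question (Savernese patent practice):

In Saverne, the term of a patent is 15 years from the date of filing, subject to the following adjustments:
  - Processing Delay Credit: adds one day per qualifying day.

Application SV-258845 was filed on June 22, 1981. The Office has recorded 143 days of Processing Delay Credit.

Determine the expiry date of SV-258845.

1996-11-12

Base term: filing date + 15 years → 22 June 1996.
Processing Delay Credit: +143 days → 12 November 1996.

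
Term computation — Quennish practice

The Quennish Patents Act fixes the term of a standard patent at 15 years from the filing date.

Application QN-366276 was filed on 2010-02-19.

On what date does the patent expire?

Filing date + 15 years → 19 February 2025.

2025-02-19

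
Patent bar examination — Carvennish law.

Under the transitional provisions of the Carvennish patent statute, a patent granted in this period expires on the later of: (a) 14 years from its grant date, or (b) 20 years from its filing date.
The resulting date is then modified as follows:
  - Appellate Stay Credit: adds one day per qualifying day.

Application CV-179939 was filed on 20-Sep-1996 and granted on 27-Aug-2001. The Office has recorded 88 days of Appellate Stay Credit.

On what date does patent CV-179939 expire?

2016-12-17

(a) grant + 14 years → 27 August 2015.
(b) filing + 20 years → 20 September 2016.
Later of the two: 20 September 2016.
Appellate Stay Credit: +88 days → 17 December 2016.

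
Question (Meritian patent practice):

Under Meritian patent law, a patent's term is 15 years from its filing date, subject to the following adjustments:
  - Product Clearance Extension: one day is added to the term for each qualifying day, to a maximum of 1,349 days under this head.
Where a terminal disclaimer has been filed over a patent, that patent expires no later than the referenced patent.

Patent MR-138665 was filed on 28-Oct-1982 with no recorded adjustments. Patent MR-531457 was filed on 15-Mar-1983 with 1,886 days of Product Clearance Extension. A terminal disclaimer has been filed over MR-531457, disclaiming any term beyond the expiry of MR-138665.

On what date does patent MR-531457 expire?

1997-10-28

Natural term of MR-531457:
  Base: filing + 15 years → 15 March 1998.
  Product Clearance Extension: 1886 days claimed exceeds the 1349-day cap, so +1349 days → 23 November 2001.
Expiry of referenced patent MR-138665:
  Base: filing + 15 years → 28 October 1997.
Terminal disclaimer: MR-531457 expires on the earlier of 23 November 2001 and 28 October 1997.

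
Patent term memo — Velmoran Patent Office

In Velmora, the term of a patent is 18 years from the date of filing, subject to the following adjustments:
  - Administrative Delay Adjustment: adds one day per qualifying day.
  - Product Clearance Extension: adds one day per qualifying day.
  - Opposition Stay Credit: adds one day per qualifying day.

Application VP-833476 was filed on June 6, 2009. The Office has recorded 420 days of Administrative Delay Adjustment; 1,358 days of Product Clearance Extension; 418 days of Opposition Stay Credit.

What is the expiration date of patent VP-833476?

2033-06-10

Base term: filing date + 18 years → 6 June 2027.
Administrative Delay Adjustment: +420 days → 30 July 2028.
Product Clearance Extension: +1358 days → 18 April 2032.
Opposition Stay Credit: +418 days → 10 June 2033.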